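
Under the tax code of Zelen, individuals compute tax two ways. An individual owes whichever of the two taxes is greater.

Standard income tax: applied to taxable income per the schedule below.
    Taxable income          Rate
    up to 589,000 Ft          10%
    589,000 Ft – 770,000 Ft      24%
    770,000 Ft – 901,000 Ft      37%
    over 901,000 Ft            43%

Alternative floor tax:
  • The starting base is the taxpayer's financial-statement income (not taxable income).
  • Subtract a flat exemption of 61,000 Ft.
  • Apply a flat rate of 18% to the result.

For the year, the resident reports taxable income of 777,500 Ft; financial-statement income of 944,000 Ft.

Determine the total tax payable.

Standard income tax:
  589,000 Ft × 10% = 58,900 Ft
  181,000 Ft × 24% = 43,440 Ft
  7,500 Ft × 37% = 2,775 Ft
  → 105,115 Ft

Alternative floor tax:
  Base (financial-statement income): 944,000 Ft
  Less exemption 61,000 Ft → base 883,000 Ft
  883,000 Ft × 18% = 158,940 Ft

158,940 Ft > 105,115 Ft, so the alternative floor tax is the binding amount.

158,940 Ft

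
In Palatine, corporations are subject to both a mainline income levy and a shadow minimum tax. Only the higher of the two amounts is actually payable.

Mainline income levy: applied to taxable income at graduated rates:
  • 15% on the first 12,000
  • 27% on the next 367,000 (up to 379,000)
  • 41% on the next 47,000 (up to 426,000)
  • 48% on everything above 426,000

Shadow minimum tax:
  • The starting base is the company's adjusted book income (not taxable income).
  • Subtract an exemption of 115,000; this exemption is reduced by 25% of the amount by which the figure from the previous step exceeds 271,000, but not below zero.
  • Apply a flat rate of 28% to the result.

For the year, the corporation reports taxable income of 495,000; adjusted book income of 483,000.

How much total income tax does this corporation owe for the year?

Shadow minimum tax:
  Base (adjusted book income): 483,000
  Exemption: 115,000 − 25% × (483,000 − 271,000) = 115,000 − 53,000 = 62,000
  Base: 483,000 − 62,000 = 421,000
  421,000 × 28% = 117,880

Mainline income levy:
  12,000 × 15% = 1,800
  367,000 × 27% = 99,090
  47,000 × 41% = 19,270
  69,000 × 48% = 33,120
  → 153,280

153,280 > 117,880, so the mainline income levy governs.

153,280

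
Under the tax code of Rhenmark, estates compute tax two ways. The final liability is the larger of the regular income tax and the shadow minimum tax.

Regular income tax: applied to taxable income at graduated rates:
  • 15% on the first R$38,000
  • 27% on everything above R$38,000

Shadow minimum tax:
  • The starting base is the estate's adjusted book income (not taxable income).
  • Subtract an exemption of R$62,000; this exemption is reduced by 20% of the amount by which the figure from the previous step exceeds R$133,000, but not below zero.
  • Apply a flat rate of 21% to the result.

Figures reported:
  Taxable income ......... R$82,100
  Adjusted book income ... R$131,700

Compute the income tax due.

Regular income tax:
  R$38,000 × 15% = R$5,700
  R$44,100 × 27% = R$11,907
  → R$17,607

Shadow minimum tax:
  Base (adjusted book income): R$131,700
  Exemption: R$131,700 ≤ R$133,000, so full R$62,000 applies
  Base: R$131,700 − R$62,000 = R$69,700
  R$69,700 × 21% = R$14,637

R$17,607 > R$14,637, so the regular income tax governs.

R$17,607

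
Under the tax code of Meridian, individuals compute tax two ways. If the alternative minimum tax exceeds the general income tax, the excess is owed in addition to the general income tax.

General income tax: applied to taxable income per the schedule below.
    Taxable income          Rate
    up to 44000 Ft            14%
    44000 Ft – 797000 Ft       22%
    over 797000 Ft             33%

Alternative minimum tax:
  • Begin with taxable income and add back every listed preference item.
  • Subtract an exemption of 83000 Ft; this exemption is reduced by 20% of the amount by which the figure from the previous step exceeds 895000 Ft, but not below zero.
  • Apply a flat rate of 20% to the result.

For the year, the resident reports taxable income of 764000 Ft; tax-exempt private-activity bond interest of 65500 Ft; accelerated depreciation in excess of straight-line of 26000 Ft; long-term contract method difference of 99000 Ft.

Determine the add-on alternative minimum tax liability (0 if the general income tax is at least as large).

12120 Ft

Alternative minimum tax:
  Adjusted income: 764000 Ft + 65500 Ft + 26000 Ft + 99000 Ft = 954500 Ft
  Exemption: 83000 Ft − 20% × (954500 Ft − 895000 Ft) = 83000 Ft − 11900 Ft = 71100 Ft
  Base: 954500 Ft − 71100 Ft = 883400 Ft
  883400 Ft × 20% = 176680 Ft

General income tax:
  44000 Ft × 14% = 6160 Ft
  720000 Ft × 22% = 158400 Ft
  → 164560 Ft

Excess of alternative minimum tax over general income tax: 176680 Ft − 164560 Ft = 12120 Ft.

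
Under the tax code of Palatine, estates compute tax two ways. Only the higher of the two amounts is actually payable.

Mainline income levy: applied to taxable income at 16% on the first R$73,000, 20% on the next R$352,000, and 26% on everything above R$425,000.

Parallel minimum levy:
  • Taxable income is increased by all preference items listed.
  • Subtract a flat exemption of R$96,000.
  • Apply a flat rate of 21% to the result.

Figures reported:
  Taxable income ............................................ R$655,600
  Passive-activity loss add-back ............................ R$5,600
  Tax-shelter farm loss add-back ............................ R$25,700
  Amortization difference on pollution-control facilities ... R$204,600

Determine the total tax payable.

Mainline income levy:
  R$73,000 × 16% = R$11,680
  R$352,000 × 20% = R$70,400
  R$230,600 × 26% = R$59,956
  → R$142,036

Parallel minimum levy:
  Adjusted income: R$655,600 + R$5,600 + R$25,700 + R$204,600 = R$891,500
  Less exemption R$96,000 → base R$795,500
  R$795,500 × 21% = R$167,055

R$167,055 > R$142,036, so the parallel minimum levy is the binding amount.

R$167,055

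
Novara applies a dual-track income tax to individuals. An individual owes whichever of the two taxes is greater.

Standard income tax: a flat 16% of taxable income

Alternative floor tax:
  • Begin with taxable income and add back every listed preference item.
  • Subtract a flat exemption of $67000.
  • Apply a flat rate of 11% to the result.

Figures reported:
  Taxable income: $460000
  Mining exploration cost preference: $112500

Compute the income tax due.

Standard income tax:
  $460000 × 16% = $73600

Alternative floor tax:
  Adjusted income: $460000 + $112500 = $572500
  Less exemption $67000 → base $505500
  $505500 × 11% = $55605

$73600 > $55605, so the standard income tax governs.

$73600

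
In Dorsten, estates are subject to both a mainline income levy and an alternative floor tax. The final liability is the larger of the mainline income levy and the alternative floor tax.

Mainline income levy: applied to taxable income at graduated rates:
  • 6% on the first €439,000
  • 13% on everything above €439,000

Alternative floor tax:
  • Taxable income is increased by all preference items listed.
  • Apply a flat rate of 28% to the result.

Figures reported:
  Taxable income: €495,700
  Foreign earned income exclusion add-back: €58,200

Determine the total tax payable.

Mainline income levy:
  €439,000 × 6% = €26,340
  €56,700 × 13% = €7,371
  → €33,711

Alternative floor tax:
  Adjusted income: €495,700 + €58,200 = €553,900
  €553,900 × 28% = €155,092

€155,092 > €33,711, so the alternative floor tax is the binding amount.

€155,092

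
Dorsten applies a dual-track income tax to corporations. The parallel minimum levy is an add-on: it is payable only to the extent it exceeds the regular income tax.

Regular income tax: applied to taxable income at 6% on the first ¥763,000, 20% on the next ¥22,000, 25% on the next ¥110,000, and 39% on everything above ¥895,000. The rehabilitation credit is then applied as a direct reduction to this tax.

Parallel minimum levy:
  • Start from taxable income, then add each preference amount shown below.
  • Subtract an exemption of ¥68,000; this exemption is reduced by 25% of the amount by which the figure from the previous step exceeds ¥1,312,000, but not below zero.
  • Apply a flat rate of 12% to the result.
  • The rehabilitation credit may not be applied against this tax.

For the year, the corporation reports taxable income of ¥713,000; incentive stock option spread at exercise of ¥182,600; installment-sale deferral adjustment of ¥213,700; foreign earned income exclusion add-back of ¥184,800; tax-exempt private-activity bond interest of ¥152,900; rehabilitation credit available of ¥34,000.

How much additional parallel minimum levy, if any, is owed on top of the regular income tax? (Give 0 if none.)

Parallel minimum levy:
  Adjusted income: ¥713,000 + ¥182,600 + ¥213,700 + ¥184,800 + ¥152,900 = ¥1,447,000
  Exemption: ¥68,000 − 25% × (¥1,447,000 − ¥1,312,000) = ¥68,000 − ¥33,750 = ¥34,250
  Base: ¥1,447,000 − ¥34,250 = ¥1,412,750
  ¥1,412,750 × 12% = ¥169,530

Regular income tax:
  ¥713,000 × 6% = ¥42,780
  Less rehabilitation credit ¥34,000 → ¥8,780

Excess of parallel minimum levy over regular income tax: ¥169,530 − ¥8,780 = ¥160,750.

¥160,750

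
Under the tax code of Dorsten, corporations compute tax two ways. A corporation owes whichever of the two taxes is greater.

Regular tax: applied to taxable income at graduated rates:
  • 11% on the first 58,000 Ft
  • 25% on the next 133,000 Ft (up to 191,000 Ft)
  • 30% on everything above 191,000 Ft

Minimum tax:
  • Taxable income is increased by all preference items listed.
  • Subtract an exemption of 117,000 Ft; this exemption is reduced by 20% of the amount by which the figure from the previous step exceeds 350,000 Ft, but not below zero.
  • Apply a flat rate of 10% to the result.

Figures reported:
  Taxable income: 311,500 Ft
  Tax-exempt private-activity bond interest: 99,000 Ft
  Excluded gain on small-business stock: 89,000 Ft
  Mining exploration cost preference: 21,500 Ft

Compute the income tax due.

Minimum tax:
  Adjusted income: 311,500 Ft + 99,000 Ft + 89,000 Ft + 21,500 Ft = 521,000 Ft
  Exemption: 117,000 Ft − 20% × (521,000 Ft − 350,000 Ft) = 117,000 Ft − 34,200 Ft = 82,800 Ft
  Base: 521,000 Ft − 82,800 Ft = 438,200 Ft
  438,200 Ft × 10% = 43,820 Ft

Regular tax:
  58,000 Ft × 11% = 6,380 Ft
  133,000 Ft × 25% = 33,250 Ft
  120,500 Ft × 30% = 36,150 Ft
  → 75,780 Ft

75,780 Ft > 43,820 Ft, so the regular tax governs.

75,780 Ft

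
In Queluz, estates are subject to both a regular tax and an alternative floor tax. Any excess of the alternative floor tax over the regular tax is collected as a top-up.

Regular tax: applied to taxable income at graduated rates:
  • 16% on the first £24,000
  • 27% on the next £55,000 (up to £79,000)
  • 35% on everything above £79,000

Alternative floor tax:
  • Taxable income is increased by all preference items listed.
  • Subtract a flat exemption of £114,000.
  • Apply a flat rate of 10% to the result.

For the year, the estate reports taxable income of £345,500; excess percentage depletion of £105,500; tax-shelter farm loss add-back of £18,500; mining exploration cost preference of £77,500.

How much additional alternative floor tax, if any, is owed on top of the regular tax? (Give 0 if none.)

Alternative floor tax:
  Adjusted income: £345,500 + £105,500 + £18,500 + £77,500 = £547,000
  Less exemption £114,000 → base £433,000
  £433,000 × 10% = £43,300

Regular tax:
  £24,000 × 16% = £3,840
  £55,000 × 27% = £14,850
  £266,500 × 35% = £93,275
  → £111,965

£43,300 ≤ £111,965, so no add-on is due.

£0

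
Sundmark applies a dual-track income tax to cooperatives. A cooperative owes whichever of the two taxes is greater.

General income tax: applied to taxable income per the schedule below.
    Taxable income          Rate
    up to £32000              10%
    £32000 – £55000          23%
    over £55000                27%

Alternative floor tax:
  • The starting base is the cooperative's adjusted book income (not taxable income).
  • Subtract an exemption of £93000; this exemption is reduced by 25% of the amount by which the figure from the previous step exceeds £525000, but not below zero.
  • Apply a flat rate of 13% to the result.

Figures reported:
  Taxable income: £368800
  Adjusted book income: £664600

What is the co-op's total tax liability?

General income tax:
  £32000 × 10% = £3200
  £23000 × 23% = £5290
  £313800 × 27% = £84726
  → £93216

Alternative floor tax:
  Base (adjusted book income): £664600
  Exemption: £93000 − 25% × (£664600 − £525000) = £93000 − £34900 = £58100
  Base: £664600 − £58100 = £606500
  £606500 × 13% = £78845

£93216 > £78845, so the general income tax governs.

£93216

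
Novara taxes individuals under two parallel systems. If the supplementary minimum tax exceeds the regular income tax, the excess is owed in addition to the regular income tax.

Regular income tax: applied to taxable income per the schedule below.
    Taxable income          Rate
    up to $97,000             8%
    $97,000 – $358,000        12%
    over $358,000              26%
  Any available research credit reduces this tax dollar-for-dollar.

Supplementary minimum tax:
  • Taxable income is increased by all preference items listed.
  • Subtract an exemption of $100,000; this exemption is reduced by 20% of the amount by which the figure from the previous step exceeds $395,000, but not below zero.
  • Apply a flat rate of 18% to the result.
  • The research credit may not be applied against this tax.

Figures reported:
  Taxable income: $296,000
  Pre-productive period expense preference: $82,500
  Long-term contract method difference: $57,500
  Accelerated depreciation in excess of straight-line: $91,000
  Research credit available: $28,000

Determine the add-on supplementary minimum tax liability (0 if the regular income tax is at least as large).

$77,972

Supplementary minimum tax:
  Adjusted income: $296,000 + $82,500 + $57,500 + $91,000 = $527,000
  Exemption: $100,000 − 20% × ($527,000 − $395,000) = $100,000 − $26,400 = $73,600
  Base: $527,000 − $73,600 = $453,400
  $453,400 × 18% = $81,612

Regular income tax:
  $97,000 × 8% = $7,760
  $199,000 × 12% = $23,880
  → $31,640
  Less research credit $28,000 → $3,640

Excess of supplementary minimum tax over regular income tax: $81,612 − $3,640 = $77,972.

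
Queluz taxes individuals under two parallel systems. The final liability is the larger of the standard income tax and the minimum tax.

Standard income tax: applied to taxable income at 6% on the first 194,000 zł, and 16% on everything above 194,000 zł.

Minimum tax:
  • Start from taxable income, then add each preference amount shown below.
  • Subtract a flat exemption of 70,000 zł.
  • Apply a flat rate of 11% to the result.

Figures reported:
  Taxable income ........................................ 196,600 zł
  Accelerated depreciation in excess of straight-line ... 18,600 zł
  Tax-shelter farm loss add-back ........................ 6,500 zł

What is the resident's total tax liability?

Standard income tax:
  194,000 zł × 6% = 11,640 zł
  2,600 zł × 16% = 416 zł
  → 12,056 zł

Minimum tax:
  Adjusted income: 196,600 zł + 18,600 zł + 6,500 zł = 221,700 zł
  Less exemption 70,000 zł → base 151,700 zł
  151,700 zł × 11% = 16,687 zł

16,687 zł > 12,056 zł, so the minimum tax is the binding amount.

16,687 zł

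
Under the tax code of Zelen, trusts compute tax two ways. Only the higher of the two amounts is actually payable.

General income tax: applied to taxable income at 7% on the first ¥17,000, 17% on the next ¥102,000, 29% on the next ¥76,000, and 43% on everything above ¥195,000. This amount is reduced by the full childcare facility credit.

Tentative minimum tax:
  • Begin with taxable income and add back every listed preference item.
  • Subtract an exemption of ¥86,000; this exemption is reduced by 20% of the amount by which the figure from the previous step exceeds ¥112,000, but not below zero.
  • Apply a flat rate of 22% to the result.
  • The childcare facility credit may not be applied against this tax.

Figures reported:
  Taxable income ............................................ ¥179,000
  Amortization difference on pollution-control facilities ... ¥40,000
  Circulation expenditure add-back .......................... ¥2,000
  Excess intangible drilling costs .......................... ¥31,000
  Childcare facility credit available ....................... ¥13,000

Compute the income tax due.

¥42,680

General income tax:
  ¥17,000 × 7% = ¥1,190
  ¥102,000 × 17% = ¥17,340
  ¥60,000 × 29% = ¥17,400
  → ¥35,930
  Less childcare facility credit ¥13,000 → ¥22,930

Tentative minimum tax:
  Adjusted income: ¥179,000 + ¥40,000 + ¥2,000 + ¥31,000 = ¥252,000
  Exemption: ¥86,000 − 20% × (¥252,000 − ¥112,000) = ¥86,000 − ¥28,000 = ¥58,000
  Base: ¥252,000 − ¥58,000 = ¥194,000
  ¥194,000 × 22% = ¥42,680

¥42,680 > ¥22,930, so the tentative minimum tax is the binding amount.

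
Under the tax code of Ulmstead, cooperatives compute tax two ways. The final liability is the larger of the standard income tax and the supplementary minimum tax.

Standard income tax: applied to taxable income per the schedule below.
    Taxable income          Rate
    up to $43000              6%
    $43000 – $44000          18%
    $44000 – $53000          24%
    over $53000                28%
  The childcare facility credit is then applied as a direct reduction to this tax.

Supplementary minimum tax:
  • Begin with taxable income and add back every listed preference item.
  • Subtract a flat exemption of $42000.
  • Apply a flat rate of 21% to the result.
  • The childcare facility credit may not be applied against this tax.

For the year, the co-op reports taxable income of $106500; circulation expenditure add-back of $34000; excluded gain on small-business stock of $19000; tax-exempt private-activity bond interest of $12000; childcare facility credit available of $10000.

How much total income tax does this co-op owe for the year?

$27195

Standard income tax:
  $43000 × 6% = $2580
  $1000 × 18% = $180
  $9000 × 24% = $2160
  $53500 × 28% = $14980
  → $19900
  Less childcare facility credit $10000 → $9900

Supplementary minimum tax:
  Adjusted income: $106500 + $34000 + $19000 + $12000 = $171500
  Less exemption $42000 → base $129500
  $129500 × 21% = $27195

$27195 > $9900, so the supplementary minimum tax is the binding amount.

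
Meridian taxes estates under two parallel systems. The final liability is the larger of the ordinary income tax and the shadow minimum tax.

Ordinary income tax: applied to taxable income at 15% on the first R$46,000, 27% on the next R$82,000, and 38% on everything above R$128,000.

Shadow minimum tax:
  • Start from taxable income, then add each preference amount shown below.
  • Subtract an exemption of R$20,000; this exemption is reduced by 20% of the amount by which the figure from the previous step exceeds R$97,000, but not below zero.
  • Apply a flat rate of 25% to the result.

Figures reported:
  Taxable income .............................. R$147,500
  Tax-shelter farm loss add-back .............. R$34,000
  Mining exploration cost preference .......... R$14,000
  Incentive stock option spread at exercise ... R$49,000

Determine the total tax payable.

Ordinary income tax:
  R$46,000 × 15% = R$6,900
  R$82,000 × 27% = R$22,140
  R$19,500 × 38% = R$7,410
  → R$36,450

Shadow minimum tax:
  Adjusted income: R$147,500 + R$34,000 + R$14,000 + R$49,000 = R$244,500
  Exemption: 20% × (R$244,500 − R$97,000) = R$29,500 ≥ R$20,000, so the exemption is fully phased out
  Base: R$244,500 − R$0 = R$244,500
  R$244,500 × 25% = R$61,125

R$61,125 > R$36,450, so the shadow minimum tax is the binding amount.

R$61,125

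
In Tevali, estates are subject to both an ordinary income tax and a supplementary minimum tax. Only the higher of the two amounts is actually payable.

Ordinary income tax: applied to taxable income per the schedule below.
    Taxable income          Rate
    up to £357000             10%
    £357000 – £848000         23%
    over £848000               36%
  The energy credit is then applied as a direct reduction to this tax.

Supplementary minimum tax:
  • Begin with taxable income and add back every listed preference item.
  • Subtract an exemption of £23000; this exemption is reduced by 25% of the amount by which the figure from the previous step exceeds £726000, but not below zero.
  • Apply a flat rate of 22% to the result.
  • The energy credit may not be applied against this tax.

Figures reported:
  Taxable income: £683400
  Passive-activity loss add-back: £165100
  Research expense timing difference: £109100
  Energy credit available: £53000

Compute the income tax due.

£210672

Supplementary minimum tax:
  Adjusted income: £683400 + £165100 + £109100 = £957600
  Exemption: 25% × (£957600 − £726000) = £57900 ≥ £23000, so the exemption is fully phased out
  Base: £957600 − £0 = £957600
  £957600 × 22% = £210672

Ordinary income tax:
  £357000 × 10% = £35700
  £326400 × 23% = £75072
  → £110772
  Less energy credit £53000 → £57772

£210672 > £57772, so the supplementary minimum tax is the binding amount.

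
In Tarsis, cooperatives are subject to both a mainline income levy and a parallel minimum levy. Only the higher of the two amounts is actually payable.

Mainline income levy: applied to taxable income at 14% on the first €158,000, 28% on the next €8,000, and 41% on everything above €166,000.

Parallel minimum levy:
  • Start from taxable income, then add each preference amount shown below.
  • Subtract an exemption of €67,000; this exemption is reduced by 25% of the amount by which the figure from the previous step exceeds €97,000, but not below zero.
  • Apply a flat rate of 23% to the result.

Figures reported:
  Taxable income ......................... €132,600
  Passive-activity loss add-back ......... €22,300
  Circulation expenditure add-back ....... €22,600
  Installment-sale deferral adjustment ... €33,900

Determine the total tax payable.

Parallel minimum levy:
  Adjusted income: €132,600 + €22,300 + €22,600 + €33,900 = €211,400
  Exemption: €67,000 − 25% × (€211,400 − €97,000) = €67,000 − €28,600 = €38,400
  Base: €211,400 − €38,400 = €173,000
  €173,000 × 23% = €39,790

Mainline income levy:
  €132,600 × 14% = €18,564

€39,790 > €18,564, so the parallel minimum levy is the binding amount.

€39,790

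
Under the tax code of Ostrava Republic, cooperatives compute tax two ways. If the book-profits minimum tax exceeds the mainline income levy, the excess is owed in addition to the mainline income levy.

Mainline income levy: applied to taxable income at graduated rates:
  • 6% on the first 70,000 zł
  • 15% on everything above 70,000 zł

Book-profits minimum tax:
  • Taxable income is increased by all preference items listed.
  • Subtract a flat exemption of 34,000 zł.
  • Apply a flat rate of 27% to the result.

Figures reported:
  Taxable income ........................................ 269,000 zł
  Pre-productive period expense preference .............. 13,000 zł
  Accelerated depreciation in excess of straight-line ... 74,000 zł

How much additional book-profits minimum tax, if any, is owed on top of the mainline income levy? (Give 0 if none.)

Mainline income levy:
  70,000 zł × 6% = 4,200 zł
  199,000 zł × 15% = 29,850 zł
  → 34,050 zł

Book-profits minimum tax:
  Adjusted income: 269,000 zł + 13,000 zł + 74,000 zł = 356,000 zł
  Less exemption 34,000 zł → base 322,000 zł
  322,000 zł × 27% = 86,940 zł

Excess of book-profits minimum tax over mainline income levy: 86,940 zł − 34,050 zł = 52,890 zł.

52,890 zł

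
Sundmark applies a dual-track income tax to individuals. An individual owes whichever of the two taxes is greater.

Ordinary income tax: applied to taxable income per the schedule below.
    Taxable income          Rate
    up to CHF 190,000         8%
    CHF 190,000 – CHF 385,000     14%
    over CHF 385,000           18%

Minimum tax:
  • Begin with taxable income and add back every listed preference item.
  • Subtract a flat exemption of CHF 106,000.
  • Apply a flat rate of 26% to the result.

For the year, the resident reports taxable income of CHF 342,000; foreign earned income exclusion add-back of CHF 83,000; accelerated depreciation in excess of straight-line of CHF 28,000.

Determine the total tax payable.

CHF 90,220

Ordinary income tax:
  CHF 190,000 × 8% = CHF 15,200
  CHF 152,000 × 14% = CHF 21,280
  → CHF 36,480

Minimum tax:
  Adjusted income: CHF 342,000 + CHF 83,000 + CHF 28,000 = CHF 453,000
  Less exemption CHF 106,000 → base CHF 347,000
  CHF 347,000 × 26% = CHF 90,220

CHF 90,220 > CHF 36,480, so the minimum tax is the binding amount.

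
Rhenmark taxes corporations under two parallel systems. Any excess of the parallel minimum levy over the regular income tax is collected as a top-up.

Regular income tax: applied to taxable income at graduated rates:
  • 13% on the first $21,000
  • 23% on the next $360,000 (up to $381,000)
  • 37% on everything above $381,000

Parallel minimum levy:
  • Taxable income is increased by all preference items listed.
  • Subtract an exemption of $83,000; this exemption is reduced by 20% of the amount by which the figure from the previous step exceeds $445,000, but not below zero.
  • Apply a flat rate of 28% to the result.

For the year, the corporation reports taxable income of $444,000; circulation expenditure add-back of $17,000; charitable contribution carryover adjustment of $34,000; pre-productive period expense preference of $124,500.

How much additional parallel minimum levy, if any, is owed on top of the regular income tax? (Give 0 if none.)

Parallel minimum levy:
  Adjusted income: $444,000 + $17,000 + $34,000 + $124,500 = $619,500
  Exemption: $83,000 − 20% × ($619,500 − $445,000) = $83,000 − $34,900 = $48,100
  Base: $619,500 − $48,100 = $571,400
  $571,400 × 28% = $159,992

Regular income tax:
  $21,000 × 13% = $2,730
  $360,000 × 23% = $82,800
  $63,000 × 37% = $23,310
  → $108,840

Excess of parallel minimum levy over regular income tax: $159,992 − $108,840 = $51,152.

$51,152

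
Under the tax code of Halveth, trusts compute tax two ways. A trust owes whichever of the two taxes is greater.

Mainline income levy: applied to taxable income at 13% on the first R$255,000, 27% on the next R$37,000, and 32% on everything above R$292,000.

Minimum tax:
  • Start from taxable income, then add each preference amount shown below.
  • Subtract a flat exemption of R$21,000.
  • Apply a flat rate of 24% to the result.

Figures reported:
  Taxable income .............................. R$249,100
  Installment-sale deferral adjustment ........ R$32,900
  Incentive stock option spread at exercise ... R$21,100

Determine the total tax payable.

Minimum tax:
  Adjusted income: R$249,100 + R$32,900 + R$21,100 = R$303,100
  Less exemption R$21,000 → base R$282,100
  R$282,100 × 24% = R$67,704

Mainline income levy:
  R$249,100 × 13% = R$32,383

R$67,704 > R$32,383, so the minimum tax is the binding amount.

R$67,704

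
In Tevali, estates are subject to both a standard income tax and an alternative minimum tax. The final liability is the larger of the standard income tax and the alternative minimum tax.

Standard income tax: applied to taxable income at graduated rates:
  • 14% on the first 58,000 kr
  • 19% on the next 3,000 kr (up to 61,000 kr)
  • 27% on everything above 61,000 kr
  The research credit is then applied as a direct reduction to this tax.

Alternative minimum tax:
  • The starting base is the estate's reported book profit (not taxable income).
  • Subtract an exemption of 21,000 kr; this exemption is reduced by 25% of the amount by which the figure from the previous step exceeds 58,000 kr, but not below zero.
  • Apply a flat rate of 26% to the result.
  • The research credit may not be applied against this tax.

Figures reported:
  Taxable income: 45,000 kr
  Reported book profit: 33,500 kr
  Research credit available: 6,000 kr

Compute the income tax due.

3,250 kr

Alternative minimum tax:
  Base (reported book profit): 33,500 kr
  Exemption: 33,500 kr ≤ 58,000 kr, so full 21,000 kr applies
  Base: 33,500 kr − 21,000 kr = 12,500 kr
  12,500 kr × 26% = 3,250 kr

Standard income tax:
  45,000 kr × 14% = 6,300 kr
  Less research credit 6,000 kr → 300 kr

3,250 kr > 300 kr, so the alternative minimum tax is the binding amount.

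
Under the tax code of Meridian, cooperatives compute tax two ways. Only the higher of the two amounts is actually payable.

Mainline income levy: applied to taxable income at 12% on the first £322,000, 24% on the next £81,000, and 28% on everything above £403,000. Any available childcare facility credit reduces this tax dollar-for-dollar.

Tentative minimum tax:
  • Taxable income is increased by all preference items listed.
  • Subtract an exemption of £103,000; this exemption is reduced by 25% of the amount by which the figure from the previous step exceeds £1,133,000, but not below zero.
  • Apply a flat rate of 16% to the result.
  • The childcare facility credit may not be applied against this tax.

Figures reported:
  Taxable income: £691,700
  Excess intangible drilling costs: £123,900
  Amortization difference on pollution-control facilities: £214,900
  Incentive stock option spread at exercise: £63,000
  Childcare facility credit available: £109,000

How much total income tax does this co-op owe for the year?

Mainline income levy:
  £322,000 × 12% = £38,640
  £81,000 × 24% = £19,440
  £288,700 × 28% = £80,836
  → £138,916
  Less childcare facility credit £109,000 → £29,916

Tentative minimum tax:
  Adjusted income: £691,700 + £123,900 + £214,900 + £63,000 = £1,093,500
  Exemption: £1,093,500 ≤ £1,133,000, so full £103,000 applies
  Base: £1,093,500 − £103,000 = £990,500
  £990,500 × 16% = £158,480

£158,480 > £29,916, so the tentative minimum tax is the binding amount.

£158,480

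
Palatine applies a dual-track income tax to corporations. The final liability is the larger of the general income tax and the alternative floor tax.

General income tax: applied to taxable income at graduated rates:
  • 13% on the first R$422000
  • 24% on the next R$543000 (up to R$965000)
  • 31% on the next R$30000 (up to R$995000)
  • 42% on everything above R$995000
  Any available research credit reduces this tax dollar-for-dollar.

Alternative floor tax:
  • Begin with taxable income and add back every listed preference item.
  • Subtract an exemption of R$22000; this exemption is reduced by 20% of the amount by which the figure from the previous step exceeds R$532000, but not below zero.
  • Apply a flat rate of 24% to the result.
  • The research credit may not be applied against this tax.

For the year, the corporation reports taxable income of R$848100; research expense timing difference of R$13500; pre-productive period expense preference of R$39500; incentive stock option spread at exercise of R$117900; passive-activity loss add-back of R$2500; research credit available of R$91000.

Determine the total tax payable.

R$245160

General income tax:
  R$422000 × 13% = R$54860
  R$426100 × 24% = R$102264
  → R$157124
  Less research credit R$91000 → R$66124

Alternative floor tax:
  Adjusted income: R$848100 + R$13500 + R$39500 + R$117900 + R$2500 = R$1021500
  Exemption: 20% × (R$1021500 − R$532000) = R$97900 ≥ R$22000, so the exemption is fully phased out
  Base: R$1021500 − R$0 = R$1021500
  R$1021500 × 24% = R$245160

R$245160 > R$66124, so the alternative floor tax is the binding amount.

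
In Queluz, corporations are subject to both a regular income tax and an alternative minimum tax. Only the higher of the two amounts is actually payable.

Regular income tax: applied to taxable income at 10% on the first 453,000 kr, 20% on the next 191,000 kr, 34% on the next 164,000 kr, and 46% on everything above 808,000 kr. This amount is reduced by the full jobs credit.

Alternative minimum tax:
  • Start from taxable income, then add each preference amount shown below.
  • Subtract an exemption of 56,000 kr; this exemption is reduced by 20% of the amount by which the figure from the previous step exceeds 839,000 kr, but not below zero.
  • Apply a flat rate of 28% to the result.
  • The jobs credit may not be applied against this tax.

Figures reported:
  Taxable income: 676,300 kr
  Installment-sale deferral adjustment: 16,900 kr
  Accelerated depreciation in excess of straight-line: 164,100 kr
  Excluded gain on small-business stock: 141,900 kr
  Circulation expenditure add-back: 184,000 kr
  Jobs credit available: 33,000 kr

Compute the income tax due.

331,296 kr

Regular income tax:
  453,000 kr × 10% = 45,300 kr
  191,000 kr × 20% = 38,200 kr
  32,300 kr × 34% = 10,982 kr
  → 94,482 kr
  Less jobs credit 33,000 kr → 61,482 kr

Alternative minimum tax:
  Adjusted income: 676,300 kr + 16,900 kr + 164,100 kr + 141,900 kr + 184,000 kr = 1,183,200 kr
  Exemption: 20% × (1,183,200 kr − 839,000 kr) = 68,840 kr ≥ 56,000 kr, so the exemption is fully phased out
  Base: 1,183,200 kr − 0 kr = 1,183,200 kr
  1,183,200 kr × 28% = 331,296 kr

331,296 kr > 61,482 kr, so the alternative minimum tax is the binding amount.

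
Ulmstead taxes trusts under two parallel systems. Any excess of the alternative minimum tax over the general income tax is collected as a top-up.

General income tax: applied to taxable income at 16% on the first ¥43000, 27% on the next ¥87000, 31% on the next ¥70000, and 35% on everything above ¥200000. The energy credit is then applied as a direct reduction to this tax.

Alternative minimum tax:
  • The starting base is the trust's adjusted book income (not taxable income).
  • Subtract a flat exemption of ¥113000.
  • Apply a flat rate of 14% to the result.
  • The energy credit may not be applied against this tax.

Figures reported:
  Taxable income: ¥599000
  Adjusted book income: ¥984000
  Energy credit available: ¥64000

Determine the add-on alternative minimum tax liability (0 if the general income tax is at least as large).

¥0

General income tax:
  ¥43000 × 16% = ¥6880
  ¥87000 × 27% = ¥23490
  ¥70000 × 31% = ¥21700
  ¥399000 × 35% = ¥139650
  → ¥191720
  Less energy credit ¥64000 → ¥127720

Alternative minimum tax:
  Base (adjusted book income): ¥984000
  Less exemption ¥113000 → base ¥871000
  ¥871000 × 14% = ¥121940

¥121940 ≤ ¥127720, so no add-on is due.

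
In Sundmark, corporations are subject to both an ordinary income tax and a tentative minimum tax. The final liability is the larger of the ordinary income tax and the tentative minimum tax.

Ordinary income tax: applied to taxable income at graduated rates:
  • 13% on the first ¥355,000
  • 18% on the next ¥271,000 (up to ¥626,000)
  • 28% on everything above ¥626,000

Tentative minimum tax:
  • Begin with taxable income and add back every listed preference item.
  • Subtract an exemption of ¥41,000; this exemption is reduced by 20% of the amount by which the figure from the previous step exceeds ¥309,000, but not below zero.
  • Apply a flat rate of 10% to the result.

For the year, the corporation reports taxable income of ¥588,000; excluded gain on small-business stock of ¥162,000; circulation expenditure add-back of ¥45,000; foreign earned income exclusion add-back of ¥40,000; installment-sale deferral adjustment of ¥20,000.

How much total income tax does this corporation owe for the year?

Tentative minimum tax:
  Adjusted income: ¥588,000 + ¥162,000 + ¥45,000 + ¥40,000 + ¥20,000 = ¥855,000
  Exemption: 20% × (¥855,000 − ¥309,000) = ¥109,200 ≥ ¥41,000, so the exemption is fully phased out
  Base: ¥855,000 − ¥0 = ¥855,000
  ¥855,000 × 10% = ¥85,500

Ordinary income tax:
  ¥355,000 × 13% = ¥46,150
  ¥233,000 × 18% = ¥41,940
  → ¥88,090

¥88,090 > ¥85,500, so the ordinary income tax governs.

¥88,090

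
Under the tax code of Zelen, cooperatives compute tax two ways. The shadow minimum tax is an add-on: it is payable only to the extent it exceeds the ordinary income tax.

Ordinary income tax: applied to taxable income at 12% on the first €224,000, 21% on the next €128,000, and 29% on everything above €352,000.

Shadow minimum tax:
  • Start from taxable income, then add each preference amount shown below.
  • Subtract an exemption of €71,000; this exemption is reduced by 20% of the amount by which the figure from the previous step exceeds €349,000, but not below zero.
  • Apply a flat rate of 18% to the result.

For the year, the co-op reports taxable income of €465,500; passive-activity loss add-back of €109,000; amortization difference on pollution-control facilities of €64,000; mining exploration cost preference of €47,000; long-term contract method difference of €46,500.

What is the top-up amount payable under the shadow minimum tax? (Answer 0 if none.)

€45,085

Shadow minimum tax:
  Adjusted income: €465,500 + €109,000 + €64,000 + €47,000 + €46,500 = €732,000
  Exemption: 20% × (€732,000 − €349,000) = €76,600 ≥ €71,000, so the exemption is fully phased out
  Base: €732,000 − €0 = €732,000
  €732,000 × 18% = €131,760

Ordinary income tax:
  €224,000 × 12% = €26,880
  €128,000 × 21% = €26,880
  €113,500 × 29% = €32,915
  → €86,675

Excess of shadow minimum tax over ordinary income tax: €131,760 − €86,675 = €45,085.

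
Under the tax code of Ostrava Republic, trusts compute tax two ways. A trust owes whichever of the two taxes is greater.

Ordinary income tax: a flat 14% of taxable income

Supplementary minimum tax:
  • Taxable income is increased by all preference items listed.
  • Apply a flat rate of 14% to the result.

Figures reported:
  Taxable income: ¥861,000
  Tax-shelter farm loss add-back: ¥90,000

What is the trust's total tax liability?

Ordinary income tax:
  ¥861,000 × 14% = ¥120,540

Supplementary minimum tax:
  Adjusted income: ¥861,000 + ¥90,000 = ¥951,000
  ¥951,000 × 14% = ¥133,140

¥133,140 > ¥120,540, so the supplementary minimum tax is the binding amount.

¥133,140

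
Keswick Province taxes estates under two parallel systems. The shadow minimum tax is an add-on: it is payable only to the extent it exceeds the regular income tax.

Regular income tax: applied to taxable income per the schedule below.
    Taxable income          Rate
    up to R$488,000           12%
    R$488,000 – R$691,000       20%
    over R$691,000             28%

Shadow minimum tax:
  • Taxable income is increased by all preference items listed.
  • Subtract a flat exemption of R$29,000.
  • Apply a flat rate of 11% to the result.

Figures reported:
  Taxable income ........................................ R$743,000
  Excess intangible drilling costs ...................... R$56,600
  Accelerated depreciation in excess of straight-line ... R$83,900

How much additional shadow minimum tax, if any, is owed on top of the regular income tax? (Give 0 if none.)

R$0

Regular income tax:
  R$488,000 × 12% = R$58,560
  R$203,000 × 20% = R$40,600
  R$52,000 × 28% = R$14,560
  → R$113,720

Shadow minimum tax:
  Adjusted income: R$743,000 + R$56,600 + R$83,900 = R$883,500
  Less exemption R$29,000 → base R$854,500
  R$854,500 × 11% = R$93,995

R$93,995 ≤ R$113,720, so no add-on is due.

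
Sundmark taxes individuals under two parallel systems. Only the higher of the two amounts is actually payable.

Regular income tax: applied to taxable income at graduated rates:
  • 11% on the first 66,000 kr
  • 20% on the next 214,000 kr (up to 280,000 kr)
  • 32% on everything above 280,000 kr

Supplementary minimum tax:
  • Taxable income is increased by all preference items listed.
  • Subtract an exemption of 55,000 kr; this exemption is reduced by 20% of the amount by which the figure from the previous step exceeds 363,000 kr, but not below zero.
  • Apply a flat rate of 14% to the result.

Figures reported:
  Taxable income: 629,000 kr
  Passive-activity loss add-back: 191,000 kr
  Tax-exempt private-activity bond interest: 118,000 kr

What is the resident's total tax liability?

161,740 kr

Supplementary minimum tax:
  Adjusted income: 629,000 kr + 191,000 kr + 118,000 kr = 938,000 kr
  Exemption: 20% × (938,000 kr − 363,000 kr) = 115,000 kr ≥ 55,000 kr, so the exemption is fully phased out
  Base: 938,000 kr − 0 kr = 938,000 kr
  938,000 kr × 14% = 131,320 kr

Regular income tax:
  66,000 kr × 11% = 7,260 kr
  214,000 kr × 20% = 42,800 kr
  349,000 kr × 32% = 111,680 kr
  → 161,740 kr

161,740 kr > 131,320 kr, so the regular income tax governs.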